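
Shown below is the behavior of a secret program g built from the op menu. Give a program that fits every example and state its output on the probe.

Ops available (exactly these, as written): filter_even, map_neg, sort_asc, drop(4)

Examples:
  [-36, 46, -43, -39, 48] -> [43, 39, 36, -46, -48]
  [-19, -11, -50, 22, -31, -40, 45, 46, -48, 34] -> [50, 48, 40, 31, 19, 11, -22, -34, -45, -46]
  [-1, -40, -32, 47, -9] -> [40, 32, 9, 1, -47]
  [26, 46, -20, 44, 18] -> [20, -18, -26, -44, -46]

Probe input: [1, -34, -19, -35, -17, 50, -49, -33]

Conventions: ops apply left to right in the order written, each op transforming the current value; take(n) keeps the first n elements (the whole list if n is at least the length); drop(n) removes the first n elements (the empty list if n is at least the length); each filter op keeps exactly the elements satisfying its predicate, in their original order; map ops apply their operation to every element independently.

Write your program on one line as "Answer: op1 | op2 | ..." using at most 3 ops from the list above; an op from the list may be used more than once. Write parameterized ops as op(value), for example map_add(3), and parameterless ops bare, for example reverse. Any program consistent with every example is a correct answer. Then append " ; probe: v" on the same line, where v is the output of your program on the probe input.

sort_asc | map_neg ; probe: [49, 35, 34, 33, 19, 17, -1, -50]

Check, running the answer program on each example:
  [-36, 46, -43, -39, 48] -> [-43, -39, -36, 46, 48] -> [43, 39, 36, -46, -48]
  [-19, -11, -50, 22, -31, -40, 45, 46, -48, 34] -> [-50, -48, -40, -31, -19, -11, 22, 34, 45, 46] -> [50, 48, 40, 31, 19, 11, -22, -34, -45, -46]
  [-1, -40, -32, 47, -9] -> [-40, -32, -9, -1, 47] -> [40, 32, 9, 1, -47]
  [26, 46, -20, 44, 18] -> [-20, 18, 26, 44, 46] -> [20, -18, -26, -44, -46]
  probe: [1, -34, -19, -35, -17, 50, -49, -33] -> [-49, -35, -34, -33, -19, -17, 1, 50] -> [49, 35, 34, 33, 19, 17, -1, -50]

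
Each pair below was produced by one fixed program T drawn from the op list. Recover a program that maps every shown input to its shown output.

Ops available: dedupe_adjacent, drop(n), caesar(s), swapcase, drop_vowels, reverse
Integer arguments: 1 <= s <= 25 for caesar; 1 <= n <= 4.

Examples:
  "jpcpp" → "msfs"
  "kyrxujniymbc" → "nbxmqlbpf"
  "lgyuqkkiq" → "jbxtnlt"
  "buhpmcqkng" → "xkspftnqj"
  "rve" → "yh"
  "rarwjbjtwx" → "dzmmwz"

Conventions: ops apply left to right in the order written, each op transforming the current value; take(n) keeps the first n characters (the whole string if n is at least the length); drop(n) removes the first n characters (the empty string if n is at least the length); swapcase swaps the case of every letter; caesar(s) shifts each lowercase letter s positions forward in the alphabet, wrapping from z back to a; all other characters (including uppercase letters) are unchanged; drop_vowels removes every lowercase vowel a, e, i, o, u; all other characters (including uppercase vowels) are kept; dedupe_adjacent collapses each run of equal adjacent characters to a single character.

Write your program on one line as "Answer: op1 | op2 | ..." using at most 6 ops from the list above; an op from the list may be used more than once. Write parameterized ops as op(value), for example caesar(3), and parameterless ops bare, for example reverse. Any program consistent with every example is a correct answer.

dedupe_adjacent | caesar(3) | reverse | drop_vowels | reverse

Check, running the answer program on each example:
  "jpcpp" -> "jpcp" -> "msfs" -> "sfsm" -> "sfsm" -> "msfs"
  "kyrxujniymbc" -> "kyrxujniymbc" -> "nbuaxmqlbpef" -> "fepblqmxaubn" -> "fpblqmxbn" -> "nbxmqlbpf"
  "lgyuqkkiq" -> "lgyuqkiq" -> "ojbxtnlt" -> "tlntxbjo" -> "tlntxbj" -> "jbxtnlt"
  "buhpmcqkng" -> "buhpmcqkng" -> "exkspftnqj" -> "jqntfpskxe" -> "jqntfpskx" -> "xkspftnqj"
  "rve" -> "rve" -> "uyh" -> "hyu" -> "hy" -> "yh"
  "rarwjbjtwx" -> "rarwjbjtwx" -> "uduzmemwza" -> "azwmemzudu" -> "zwmmzd" -> "dzmmwz"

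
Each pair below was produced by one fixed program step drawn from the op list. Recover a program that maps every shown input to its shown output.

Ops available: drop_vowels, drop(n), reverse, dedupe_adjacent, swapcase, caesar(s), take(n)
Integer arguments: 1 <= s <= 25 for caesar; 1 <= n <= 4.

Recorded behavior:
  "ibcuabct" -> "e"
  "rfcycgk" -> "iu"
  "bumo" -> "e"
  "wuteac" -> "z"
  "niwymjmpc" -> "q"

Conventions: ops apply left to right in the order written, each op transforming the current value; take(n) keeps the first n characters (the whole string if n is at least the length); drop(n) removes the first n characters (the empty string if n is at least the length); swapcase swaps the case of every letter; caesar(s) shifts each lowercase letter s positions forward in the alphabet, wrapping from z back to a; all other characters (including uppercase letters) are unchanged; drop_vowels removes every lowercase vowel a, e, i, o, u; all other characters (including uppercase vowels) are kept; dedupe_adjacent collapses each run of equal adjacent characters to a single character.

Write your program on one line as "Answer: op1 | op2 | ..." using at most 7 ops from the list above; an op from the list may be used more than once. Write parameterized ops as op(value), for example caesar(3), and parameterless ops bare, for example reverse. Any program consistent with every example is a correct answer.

swapcase | take(2) | swapcase | drop_vowels | reverse | caesar(3)

Check, running the answer program on each example:
  "ibcuabct" -> "IBCUABCT" -> "IB" -> "ib" -> "b" -> "b" -> "e"
  "rfcycgk" -> "RFCYCGK" -> "RF" -> "rf" -> "rf" -> "fr" -> "iu"
  "bumo" -> "BUMO" -> "BU" -> "bu" -> "b" -> "b" -> "e"
  "wuteac" -> "WUTEAC" -> "WU" -> "wu" -> "w" -> "w" -> "z"
  "niwymjmpc" -> "NIWYMJMPC" -> "NI" -> "ni" -> "n" -> "n" -> "q"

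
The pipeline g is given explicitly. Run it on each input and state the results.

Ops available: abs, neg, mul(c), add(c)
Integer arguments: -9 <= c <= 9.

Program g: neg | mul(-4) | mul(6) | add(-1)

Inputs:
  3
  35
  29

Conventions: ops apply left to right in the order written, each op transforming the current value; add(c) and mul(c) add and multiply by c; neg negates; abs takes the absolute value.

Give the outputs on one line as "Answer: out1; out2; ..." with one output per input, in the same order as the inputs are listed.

71; 839; 695

Execution, op by op:
  3 -> -3 -> 12 -> 72 -> 71
  35 -> -35 -> 140 -> 840 -> 839
  29 -> -29 -> 116 -> 696 -> 695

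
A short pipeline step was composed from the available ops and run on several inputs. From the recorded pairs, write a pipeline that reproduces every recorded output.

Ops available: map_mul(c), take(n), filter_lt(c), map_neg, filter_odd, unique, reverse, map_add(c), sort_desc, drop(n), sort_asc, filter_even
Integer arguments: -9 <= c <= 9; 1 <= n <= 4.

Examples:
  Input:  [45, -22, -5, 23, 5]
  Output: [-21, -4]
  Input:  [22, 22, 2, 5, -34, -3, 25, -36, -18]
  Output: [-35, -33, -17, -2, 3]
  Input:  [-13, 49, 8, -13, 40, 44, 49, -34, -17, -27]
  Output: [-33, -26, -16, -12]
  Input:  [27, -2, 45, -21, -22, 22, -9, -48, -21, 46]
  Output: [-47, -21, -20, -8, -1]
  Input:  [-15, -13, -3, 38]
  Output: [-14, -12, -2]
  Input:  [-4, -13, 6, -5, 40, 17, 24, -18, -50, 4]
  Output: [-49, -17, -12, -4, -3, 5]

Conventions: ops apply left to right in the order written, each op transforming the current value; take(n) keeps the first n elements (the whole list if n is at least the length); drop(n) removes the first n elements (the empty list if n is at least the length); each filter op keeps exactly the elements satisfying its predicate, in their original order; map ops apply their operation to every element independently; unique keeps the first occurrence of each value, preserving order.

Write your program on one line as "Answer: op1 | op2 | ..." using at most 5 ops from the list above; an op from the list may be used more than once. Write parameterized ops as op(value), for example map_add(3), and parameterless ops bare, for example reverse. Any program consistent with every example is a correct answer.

filter_lt(5) | sort_asc | map_add(1) | unique

Check, running the answer program on each example:
  [45, -22, -5, 23, 5] -> [-22, -5] -> [-22, -5] -> [-21, -4] -> [-21, -4]
  [22, 22, 2, 5, -34, -3, 25, -36, -18] -> [2, -34, -3, -36, -18] -> [-36, -34, -18, -3, 2] -> [-35, -33, -17, -2, 3] -> [-35, -33, -17, -2, 3]
  [-13, 49, 8, -13, 40, 44, 49, -34, -17, -27] -> [-13, -13, -34, -17, -27] -> [-34, -27, -17, -13, -13] -> [-33, -26, -16, -12, -12] -> [-33, -26, -16, -12]
  [27, -2, 45, -21, -22, 22, -9, -48, -21, 46] -> [-2, -21, -22, -9, -48, -21] -> [-48, -22, -21, -21, -9, -2] -> [-47, -21, -20, -20, -8, -1] -> [-47, -21, -20, -8, -1]
  [-15, -13, -3, 38] -> [-15, -13, -3] -> [-15, -13, -3] -> [-14, -12, -2] -> [-14, -12, -2]
  [-4, -13, 6, -5, 40, 17, 24, -18, -50, 4] -> [-4, -13, -5, -18, -50, 4] -> [-50, -18, -13, -5, -4, 4] -> [-49, -17, -12, -4, -3, 5] -> [-49, -17, -12, -4, -3, 5]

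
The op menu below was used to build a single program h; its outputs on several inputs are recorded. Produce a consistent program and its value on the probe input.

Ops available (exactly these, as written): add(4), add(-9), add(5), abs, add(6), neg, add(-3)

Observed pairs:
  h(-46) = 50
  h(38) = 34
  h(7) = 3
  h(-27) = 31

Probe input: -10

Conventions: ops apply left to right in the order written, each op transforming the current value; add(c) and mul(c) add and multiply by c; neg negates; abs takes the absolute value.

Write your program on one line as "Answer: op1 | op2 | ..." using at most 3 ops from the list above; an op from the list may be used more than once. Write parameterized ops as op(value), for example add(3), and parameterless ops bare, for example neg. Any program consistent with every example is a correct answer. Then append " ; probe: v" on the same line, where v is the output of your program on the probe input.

add(5) | add(-9) | abs ; probe: 14

Check, running the answer program on each example:
  -46 -> -41 -> -50 -> 50
  38 -> 43 -> 34 -> 34
  7 -> 12 -> 3 -> 3
  -27 -> -22 -> -31 -> 31
  probe: -10 -> -5 -> -14 -> 14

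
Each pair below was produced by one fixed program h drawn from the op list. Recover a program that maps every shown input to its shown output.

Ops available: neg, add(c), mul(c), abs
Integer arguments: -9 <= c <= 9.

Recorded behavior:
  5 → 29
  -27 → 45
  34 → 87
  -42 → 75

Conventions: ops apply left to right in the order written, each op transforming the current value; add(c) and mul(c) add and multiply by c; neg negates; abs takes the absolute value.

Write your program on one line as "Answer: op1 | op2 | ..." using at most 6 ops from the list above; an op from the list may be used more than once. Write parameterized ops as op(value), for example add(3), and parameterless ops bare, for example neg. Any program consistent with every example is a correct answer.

add(7) | neg | mul(-2) | neg | abs | add(5)

Check, running the answer program on each example:
  5 -> 12 -> -12 -> 24 -> -24 -> 24 -> 29
  -27 -> -20 -> 20 -> -40 -> 40 -> 40 -> 45
  34 -> 41 -> -41 -> 82 -> -82 -> 82 -> 87
  -42 -> -35 -> 35 -> -70 -> 70 -> 70 -> 75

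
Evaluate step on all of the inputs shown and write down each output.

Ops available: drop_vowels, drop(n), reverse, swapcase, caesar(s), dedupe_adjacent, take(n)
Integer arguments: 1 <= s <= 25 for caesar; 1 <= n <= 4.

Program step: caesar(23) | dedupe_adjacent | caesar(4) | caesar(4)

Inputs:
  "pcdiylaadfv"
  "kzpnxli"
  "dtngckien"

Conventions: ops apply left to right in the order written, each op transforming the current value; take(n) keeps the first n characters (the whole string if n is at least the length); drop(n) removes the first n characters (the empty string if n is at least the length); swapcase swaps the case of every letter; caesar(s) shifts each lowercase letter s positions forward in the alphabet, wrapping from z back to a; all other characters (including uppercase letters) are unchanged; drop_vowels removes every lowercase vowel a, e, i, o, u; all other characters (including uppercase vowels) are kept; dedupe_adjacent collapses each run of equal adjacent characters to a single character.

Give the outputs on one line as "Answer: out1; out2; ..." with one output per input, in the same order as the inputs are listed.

Execution, op by op:
  "pcdiylaadfv" -> "mzafvixxacs" -> "mzafvixacs" -> "qdejzmbegw" -> "uhindqfika"
  "kzpnxli" -> "hwmkuif" -> "hwmkuif" -> "laqoymj" -> "peuscqn"
  "dtngckien" -> "aqkdzhfbk" -> "aqkdzhfbk" -> "euohdljfo" -> "iyslhpnjs"

"uhindqfika"; "peuscqn"; "iyslhpnjs"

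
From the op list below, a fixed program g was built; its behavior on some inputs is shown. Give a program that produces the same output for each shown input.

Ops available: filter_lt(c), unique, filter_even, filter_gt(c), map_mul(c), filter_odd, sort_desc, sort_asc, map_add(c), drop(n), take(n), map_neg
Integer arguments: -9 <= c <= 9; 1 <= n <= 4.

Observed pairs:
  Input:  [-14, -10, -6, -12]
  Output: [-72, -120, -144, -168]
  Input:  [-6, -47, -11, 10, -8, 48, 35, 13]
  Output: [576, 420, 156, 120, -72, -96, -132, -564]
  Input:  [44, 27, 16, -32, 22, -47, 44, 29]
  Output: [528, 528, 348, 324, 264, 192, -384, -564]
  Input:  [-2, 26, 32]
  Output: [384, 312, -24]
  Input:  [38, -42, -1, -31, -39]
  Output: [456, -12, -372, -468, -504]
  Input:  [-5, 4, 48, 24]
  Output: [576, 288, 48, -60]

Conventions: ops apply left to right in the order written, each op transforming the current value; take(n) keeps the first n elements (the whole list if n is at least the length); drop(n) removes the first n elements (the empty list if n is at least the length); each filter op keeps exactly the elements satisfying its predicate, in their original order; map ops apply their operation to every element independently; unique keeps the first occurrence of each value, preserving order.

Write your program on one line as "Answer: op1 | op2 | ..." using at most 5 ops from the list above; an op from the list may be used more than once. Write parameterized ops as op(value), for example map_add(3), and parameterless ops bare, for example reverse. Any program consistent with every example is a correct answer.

map_neg | map_mul(4) | map_mul(-3) | sort_desc

Check, running the answer program on each example:
  [-14, -10, -6, -12] -> [14, 10, 6, 12] -> [56, 40, 24, 48] -> [-168, -120, -72, -144] -> [-72, -120, -144, -168]
  [-6, -47, -11, 10, -8, 48, 35, 13] -> [6, 47, 11, -10, 8, -48, -35, -13] -> [24, 188, 44, -40, 32, -192, -140, -52] -> [-72, -564, -132, 120, -96, 576, 420, 156] -> [576, 420, 156, 120, -72, -96, -132, -564]
  [44, 27, 16, -32, 22, -47, 44, 29] -> [-44, -27, -16, 32, -22, 47, -44, -29] -> [-176, -108, -64, 128, -88, 188, -176, -116] -> [528, 324, 192, -384, 264, -564, 528, 348] -> [528, 528, 348, 324, 264, 192, -384, -564]
  [-2, 26, 32] -> [2, -26, -32] -> [8, -104, -128] -> [-24, 312, 384] -> [384, 312, -24]
  [38, -42, -1, -31, -39] -> [-38, 42, 1, 31, 39] -> [-152, 168, 4, 124, 156] -> [456, -504, -12, -372, -468] -> [456, -12, -372, -468, -504]
  [-5, 4, 48, 24] -> [5, -4, -48, -24] -> [20, -16, -192, -96] -> [-60, 48, 576, 288] -> [576, 288, 48, -60]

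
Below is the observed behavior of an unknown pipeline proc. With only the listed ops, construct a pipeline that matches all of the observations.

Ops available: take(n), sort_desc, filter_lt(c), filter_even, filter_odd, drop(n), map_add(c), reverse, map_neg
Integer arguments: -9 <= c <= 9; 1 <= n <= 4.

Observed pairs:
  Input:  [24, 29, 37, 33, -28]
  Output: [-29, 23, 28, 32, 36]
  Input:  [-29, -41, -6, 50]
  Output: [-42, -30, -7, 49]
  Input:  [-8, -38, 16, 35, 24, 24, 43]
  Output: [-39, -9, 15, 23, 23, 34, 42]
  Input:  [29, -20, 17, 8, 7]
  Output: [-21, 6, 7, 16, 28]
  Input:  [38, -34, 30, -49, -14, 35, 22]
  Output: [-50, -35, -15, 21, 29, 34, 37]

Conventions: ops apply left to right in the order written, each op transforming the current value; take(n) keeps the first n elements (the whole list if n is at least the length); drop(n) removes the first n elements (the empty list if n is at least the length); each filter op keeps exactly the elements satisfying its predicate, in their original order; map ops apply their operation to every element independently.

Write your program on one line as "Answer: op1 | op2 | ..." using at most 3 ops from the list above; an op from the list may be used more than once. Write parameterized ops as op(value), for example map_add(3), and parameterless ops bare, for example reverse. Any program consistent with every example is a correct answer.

sort_desc | reverse | map_add(-1)

Check, running the answer program on each example:
  [24, 29, 37, 33, -28] -> [37, 33, 29, 24, -28] -> [-28, 24, 29, 33, 37] -> [-29, 23, 28, 32, 36]
  [-29, -41, -6, 50] -> [50, -6, -29, -41] -> [-41, -29, -6, 50] -> [-42, -30, -7, 49]
  [-8, -38, 16, 35, 24, 24, 43] -> [43, 35, 24, 24, 16, -8, -38] -> [-38, -8, 16, 24, 24, 35, 43] -> [-39, -9, 15, 23, 23, 34, 42]
  [29, -20, 17, 8, 7] -> [29, 17, 8, 7, -20] -> [-20, 7, 8, 17, 29] -> [-21, 6, 7, 16, 28]
  [38, -34, 30, -49, -14, 35, 22] -> [38, 35, 30, 22, -14, -34, -49] -> [-49, -34, -14, 22, 30, 35, 38] -> [-50, -35, -15, 21, 29, 34, 37]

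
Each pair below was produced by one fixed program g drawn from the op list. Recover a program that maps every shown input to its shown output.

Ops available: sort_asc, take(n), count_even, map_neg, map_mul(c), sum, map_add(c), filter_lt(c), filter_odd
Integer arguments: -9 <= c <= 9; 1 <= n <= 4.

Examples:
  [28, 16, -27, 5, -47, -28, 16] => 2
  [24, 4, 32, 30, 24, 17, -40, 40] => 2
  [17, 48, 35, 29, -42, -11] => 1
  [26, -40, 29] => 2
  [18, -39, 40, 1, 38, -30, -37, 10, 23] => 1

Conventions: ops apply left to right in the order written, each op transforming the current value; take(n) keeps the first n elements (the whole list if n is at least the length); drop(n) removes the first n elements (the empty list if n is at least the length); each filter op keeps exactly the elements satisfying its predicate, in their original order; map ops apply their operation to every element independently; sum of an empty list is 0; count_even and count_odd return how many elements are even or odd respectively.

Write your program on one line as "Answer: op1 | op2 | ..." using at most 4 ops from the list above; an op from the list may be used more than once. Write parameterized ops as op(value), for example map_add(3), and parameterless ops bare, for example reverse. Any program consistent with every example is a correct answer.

take(4) | map_neg | take(2) | count_even

Check, running the answer program on each example:
  [28, 16, -27, 5, -47, -28, 16] -> [28, 16, -27, 5] -> [-28, -16, 27, -5] -> [-28, -16] -> 2
  [24, 4, 32, 30, 24, 17, -40, 40] -> [24, 4, 32, 30] -> [-24, -4, -32, -30] -> [-24, -4] -> 2
  [17, 48, 35, 29, -42, -11] -> [17, 48, 35, 29] -> [-17, -48, -35, -29] -> [-17, -48] -> 1
  [26, -40, 29] -> [26, -40, 29] -> [-26, 40, -29] -> [-26, 40] -> 2
  [18, -39, 40, 1, 38, -30, -37, 10, 23] -> [18, -39, 40, 1] -> [-18, 39, -40, -1] -> [-18, 39] -> 1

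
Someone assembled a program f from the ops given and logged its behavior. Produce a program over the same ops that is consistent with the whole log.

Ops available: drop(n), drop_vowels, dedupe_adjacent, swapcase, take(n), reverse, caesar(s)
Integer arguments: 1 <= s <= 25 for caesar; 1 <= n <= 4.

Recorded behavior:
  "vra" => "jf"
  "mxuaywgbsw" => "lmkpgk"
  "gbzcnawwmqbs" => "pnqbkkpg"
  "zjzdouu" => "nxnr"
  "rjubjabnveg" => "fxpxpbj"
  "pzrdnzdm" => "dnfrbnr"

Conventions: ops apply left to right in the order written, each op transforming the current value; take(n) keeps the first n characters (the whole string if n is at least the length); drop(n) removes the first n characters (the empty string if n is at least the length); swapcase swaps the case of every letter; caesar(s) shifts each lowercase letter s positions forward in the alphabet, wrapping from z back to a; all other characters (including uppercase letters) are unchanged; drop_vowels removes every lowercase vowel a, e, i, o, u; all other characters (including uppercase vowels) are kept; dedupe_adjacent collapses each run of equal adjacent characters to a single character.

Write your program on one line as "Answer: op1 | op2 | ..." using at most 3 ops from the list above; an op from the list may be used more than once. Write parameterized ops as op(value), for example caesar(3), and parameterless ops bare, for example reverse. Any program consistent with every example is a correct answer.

drop_vowels | caesar(14) | drop_vowels

Check, running the answer program on each example:
  "vra" -> "vr" -> "jf" -> "jf"
  "mxuaywgbsw" -> "mxywgbsw" -> "almkupgk" -> "lmkpgk"
  "gbzcnawwmqbs" -> "gbzcnwwmqbs" -> "upnqbkkaepg" -> "pnqbkkpg"
  "zjzdouu" -> "zjzd" -> "nxnr" -> "nxnr"
  "rjubjabnveg" -> "rjbjbnvg" -> "fxpxpbju" -> "fxpxpbj"
  "pzrdnzdm" -> "pzrdnzdm" -> "dnfrbnra" -> "dnfrbnr"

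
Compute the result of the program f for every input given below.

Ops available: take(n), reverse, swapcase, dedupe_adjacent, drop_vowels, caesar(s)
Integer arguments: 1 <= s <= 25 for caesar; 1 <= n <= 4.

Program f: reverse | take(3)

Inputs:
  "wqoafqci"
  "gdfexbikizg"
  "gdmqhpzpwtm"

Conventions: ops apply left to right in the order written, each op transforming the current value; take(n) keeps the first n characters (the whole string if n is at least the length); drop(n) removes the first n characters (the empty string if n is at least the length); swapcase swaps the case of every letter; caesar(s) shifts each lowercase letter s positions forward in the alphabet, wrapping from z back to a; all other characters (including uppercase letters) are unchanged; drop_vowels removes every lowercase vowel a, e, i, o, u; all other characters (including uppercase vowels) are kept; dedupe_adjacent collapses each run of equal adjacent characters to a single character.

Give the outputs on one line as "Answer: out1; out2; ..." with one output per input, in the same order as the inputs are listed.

"icq"; "gzi"; "mtw"

Execution, op by op:
  "wqoafqci" -> "icqfaoqw" -> "icq"
  "gdfexbikizg" -> "gzikibxefdg" -> "gzi"
  "gdmqhpzpwtm" -> "mtwpzphqmdg" -> "mtw"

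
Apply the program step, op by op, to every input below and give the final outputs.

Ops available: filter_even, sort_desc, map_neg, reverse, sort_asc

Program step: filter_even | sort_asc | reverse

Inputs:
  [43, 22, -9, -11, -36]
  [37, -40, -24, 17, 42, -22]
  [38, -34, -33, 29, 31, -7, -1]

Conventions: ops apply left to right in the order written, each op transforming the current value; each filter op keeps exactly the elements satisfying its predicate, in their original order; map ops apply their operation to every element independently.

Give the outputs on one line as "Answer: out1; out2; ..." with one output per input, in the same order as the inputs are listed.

Execution, op by op:
  [43, 22, -9, -11, -36] -> [22, -36] -> [-36, 22] -> [22, -36]
  [37, -40, -24, 17, 42, -22] -> [-40, -24, 42, -22] -> [-40, -24, -22, 42] -> [42, -22, -24, -40]
  [38, -34, -33, 29, 31, -7, -1] -> [38, -34] -> [-34, 38] -> [38, -34]

[22, -36]; [42, -22, -24, -40]; [38, -34]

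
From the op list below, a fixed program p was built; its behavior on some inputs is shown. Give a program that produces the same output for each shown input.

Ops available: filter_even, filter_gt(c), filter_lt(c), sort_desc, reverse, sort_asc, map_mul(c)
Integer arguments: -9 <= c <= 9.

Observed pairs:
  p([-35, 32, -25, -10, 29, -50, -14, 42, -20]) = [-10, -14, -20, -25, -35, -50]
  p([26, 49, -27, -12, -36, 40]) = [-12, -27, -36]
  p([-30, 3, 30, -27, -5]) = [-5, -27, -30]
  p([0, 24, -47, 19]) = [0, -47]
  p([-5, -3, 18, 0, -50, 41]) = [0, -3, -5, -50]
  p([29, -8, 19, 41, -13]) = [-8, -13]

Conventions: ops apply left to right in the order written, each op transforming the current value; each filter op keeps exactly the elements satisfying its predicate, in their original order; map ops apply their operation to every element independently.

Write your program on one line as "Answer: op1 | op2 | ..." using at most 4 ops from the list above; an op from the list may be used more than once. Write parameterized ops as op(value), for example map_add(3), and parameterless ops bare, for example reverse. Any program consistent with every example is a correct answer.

reverse | sort_asc | filter_lt(1) | reverse

Check, running the answer program on each example:
  [-35, 32, -25, -10, 29, -50, -14, 42, -20] -> [-20, 42, -14, -50, 29, -10, -25, 32, -35] -> [-50, -35, -25, -20, -14, -10, 29, 32, 42] -> [-50, -35, -25, -20, -14, -10] -> [-10, -14, -20, -25, -35, -50]
  [26, 49, -27, -12, -36, 40] -> [40, -36, -12, -27, 49, 26] -> [-36, -27, -12, 26, 40, 49] -> [-36, -27, -12] -> [-12, -27, -36]
  [-30, 3, 30, -27, -5] -> [-5, -27, 30, 3, -30] -> [-30, -27, -5, 3, 30] -> [-30, -27, -5] -> [-5, -27, -30]
  [0, 24, -47, 19] -> [19, -47, 24, 0] -> [-47, 0, 19, 24] -> [-47, 0] -> [0, -47]
  [-5, -3, 18, 0, -50, 41] -> [41, -50, 0, 18, -3, -5] -> [-50, -5, -3, 0, 18, 41] -> [-50, -5, -3, 0] -> [0, -3, -5, -50]
  [29, -8, 19, 41, -13] -> [-13, 41, 19, -8, 29] -> [-13, -8, 19, 29, 41] -> [-13, -8] -> [-8, -13]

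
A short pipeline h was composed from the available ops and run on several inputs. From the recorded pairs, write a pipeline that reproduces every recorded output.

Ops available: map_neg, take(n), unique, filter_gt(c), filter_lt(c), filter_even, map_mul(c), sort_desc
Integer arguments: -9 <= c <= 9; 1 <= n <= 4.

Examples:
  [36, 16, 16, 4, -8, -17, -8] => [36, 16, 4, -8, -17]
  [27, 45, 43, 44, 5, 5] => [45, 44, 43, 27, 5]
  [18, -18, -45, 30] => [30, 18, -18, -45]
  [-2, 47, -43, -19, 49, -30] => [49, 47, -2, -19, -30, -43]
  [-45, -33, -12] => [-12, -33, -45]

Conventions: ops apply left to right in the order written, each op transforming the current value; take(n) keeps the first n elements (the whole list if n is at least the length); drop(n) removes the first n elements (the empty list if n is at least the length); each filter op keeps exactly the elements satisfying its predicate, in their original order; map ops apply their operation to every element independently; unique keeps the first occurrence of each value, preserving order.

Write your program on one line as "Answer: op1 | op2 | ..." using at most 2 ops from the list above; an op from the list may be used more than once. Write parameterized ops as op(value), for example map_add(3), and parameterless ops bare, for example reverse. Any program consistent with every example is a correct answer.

sort_desc | unique

Check, running the answer program on each example:
  [36, 16, 16, 4, -8, -17, -8] -> [36, 16, 16, 4, -8, -8, -17] -> [36, 16, 4, -8, -17]
  [27, 45, 43, 44, 5, 5] -> [45, 44, 43, 27, 5, 5] -> [45, 44, 43, 27, 5]
  [18, -18, -45, 30] -> [30, 18, -18, -45] -> [30, 18, -18, -45]
  [-2, 47, -43, -19, 49, -30] -> [49, 47, -2, -19, -30, -43] -> [49, 47, -2, -19, -30, -43]
  [-45, -33, -12] -> [-12, -33, -45] -> [-12, -33, -45]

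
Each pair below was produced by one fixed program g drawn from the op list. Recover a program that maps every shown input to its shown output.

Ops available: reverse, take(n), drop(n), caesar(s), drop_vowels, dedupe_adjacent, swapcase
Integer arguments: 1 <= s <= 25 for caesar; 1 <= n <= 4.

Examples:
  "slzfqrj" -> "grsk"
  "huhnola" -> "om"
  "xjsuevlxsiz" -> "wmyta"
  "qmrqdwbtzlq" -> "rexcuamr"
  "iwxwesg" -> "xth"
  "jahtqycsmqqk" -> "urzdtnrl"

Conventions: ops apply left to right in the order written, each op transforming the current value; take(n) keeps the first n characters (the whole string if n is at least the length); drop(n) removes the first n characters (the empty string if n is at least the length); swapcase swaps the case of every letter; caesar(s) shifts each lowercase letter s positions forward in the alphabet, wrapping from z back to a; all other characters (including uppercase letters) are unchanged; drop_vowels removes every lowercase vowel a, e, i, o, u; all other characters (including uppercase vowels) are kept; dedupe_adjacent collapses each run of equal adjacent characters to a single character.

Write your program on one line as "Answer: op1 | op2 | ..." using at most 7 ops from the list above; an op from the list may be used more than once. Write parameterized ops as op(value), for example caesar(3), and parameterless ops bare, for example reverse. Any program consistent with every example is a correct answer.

swapcase | dedupe_adjacent | drop(3) | swapcase | drop_vowels | caesar(1)

Check, running the answer program on each example:
  "slzfqrj" -> "SLZFQRJ" -> "SLZFQRJ" -> "FQRJ" -> "fqrj" -> "fqrj" -> "grsk"
  "huhnola" -> "HUHNOLA" -> "HUHNOLA" -> "NOLA" -> "nola" -> "nl" -> "om"
  "xjsuevlxsiz" -> "XJSUEVLXSIZ" -> "XJSUEVLXSIZ" -> "UEVLXSIZ" -> "uevlxsiz" -> "vlxsz" -> "wmyta"
  "qmrqdwbtzlq" -> "QMRQDWBTZLQ" -> "QMRQDWBTZLQ" -> "QDWBTZLQ" -> "qdwbtzlq" -> "qdwbtzlq" -> "rexcuamr"
  "iwxwesg" -> "IWXWESG" -> "IWXWESG" -> "WESG" -> "wesg" -> "wsg" -> "xth"
  "jahtqycsmqqk" -> "JAHTQYCSMQQK" -> "JAHTQYCSMQK" -> "TQYCSMQK" -> "tqycsmqk" -> "tqycsmqk" -> "urzdtnrl"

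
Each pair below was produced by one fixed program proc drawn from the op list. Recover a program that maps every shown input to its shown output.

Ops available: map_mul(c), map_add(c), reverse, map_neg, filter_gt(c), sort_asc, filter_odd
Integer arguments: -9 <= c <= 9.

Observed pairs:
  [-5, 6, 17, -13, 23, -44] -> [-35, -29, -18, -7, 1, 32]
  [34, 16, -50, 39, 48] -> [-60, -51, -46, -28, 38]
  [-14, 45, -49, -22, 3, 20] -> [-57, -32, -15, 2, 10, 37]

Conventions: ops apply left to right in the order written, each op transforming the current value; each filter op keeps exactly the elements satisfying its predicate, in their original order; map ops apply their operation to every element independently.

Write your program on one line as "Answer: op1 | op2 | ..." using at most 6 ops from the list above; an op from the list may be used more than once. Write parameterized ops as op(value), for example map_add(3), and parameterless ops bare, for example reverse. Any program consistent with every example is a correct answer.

map_neg | map_add(-6) | sort_asc | map_add(-7) | map_add(1)

Check, running the answer program on each example:
  [-5, 6, 17, -13, 23, -44] -> [5, -6, -17, 13, -23, 44] -> [-1, -12, -23, 7, -29, 38] -> [-29, -23, -12, -1, 7, 38] -> [-36, -30, -19, -8, 0, 31] -> [-35, -29, -18, -7, 1, 32]
  [34, 16, -50, 39, 48] -> [-34, -16, 50, -39, -48] -> [-40, -22, 44, -45, -54] -> [-54, -45, -40, -22, 44] -> [-61, -52, -47, -29, 37] -> [-60, -51, -46, -28, 38]
  [-14, 45, -49, -22, 3, 20] -> [14, -45, 49, 22, -3, -20] -> [8, -51, 43, 16, -9, -26] -> [-51, -26, -9, 8, 16, 43] -> [-58, -33, -16, 1, 9, 36] -> [-57, -32, -15, 2, 10, 37]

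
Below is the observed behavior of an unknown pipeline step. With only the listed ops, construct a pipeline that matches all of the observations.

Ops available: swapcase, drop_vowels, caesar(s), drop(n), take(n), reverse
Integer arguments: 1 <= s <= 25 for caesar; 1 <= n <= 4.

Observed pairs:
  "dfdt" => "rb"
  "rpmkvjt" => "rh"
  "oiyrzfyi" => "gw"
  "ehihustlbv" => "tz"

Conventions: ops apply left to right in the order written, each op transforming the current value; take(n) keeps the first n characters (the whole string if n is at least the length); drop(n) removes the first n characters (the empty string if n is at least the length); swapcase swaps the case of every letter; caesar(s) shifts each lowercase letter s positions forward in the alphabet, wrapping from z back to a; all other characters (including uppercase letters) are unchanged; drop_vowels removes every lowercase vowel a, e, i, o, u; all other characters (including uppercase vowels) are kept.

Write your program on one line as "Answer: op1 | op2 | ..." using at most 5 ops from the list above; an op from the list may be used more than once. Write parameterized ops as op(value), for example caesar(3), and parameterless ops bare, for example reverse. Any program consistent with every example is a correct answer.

caesar(22) | reverse | take(2) | caesar(11) | caesar(17)

Check, running the answer program on each example:
  "dfdt" -> "zbzp" -> "pzbz" -> "pz" -> "ak" -> "rb"
  "rpmkvjt" -> "nligrfp" -> "pfrgiln" -> "pf" -> "aq" -> "rh"
  "oiyrzfyi" -> "keunvbue" -> "eubvnuek" -> "eu" -> "pf" -> "gw"
  "ehihustlbv" -> "adedqophxr" -> "rxhpoqdeda" -> "rx" -> "ci" -> "tz"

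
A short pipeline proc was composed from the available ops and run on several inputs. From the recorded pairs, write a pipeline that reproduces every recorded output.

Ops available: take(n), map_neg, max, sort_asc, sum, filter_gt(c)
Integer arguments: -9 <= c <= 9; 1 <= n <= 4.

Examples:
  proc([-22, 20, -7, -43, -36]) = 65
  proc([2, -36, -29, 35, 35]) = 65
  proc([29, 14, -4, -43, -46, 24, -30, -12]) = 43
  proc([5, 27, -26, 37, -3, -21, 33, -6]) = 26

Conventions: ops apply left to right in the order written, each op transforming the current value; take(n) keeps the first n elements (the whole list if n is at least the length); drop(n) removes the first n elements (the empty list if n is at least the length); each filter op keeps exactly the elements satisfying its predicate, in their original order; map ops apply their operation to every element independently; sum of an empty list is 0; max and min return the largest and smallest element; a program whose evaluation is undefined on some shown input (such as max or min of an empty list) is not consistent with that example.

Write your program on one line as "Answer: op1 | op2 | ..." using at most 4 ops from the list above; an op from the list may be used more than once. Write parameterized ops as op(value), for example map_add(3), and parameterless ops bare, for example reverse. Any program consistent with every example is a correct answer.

take(4) | map_neg | filter_gt(8) | sum

Check, running the answer program on each example:
  [-22, 20, -7, -43, -36] -> [-22, 20, -7, -43] -> [22, -20, 7, 43] -> [22, 43] -> 65
  [2, -36, -29, 35, 35] -> [2, -36, -29, 35] -> [-2, 36, 29, -35] -> [36, 29] -> 65
  [29, 14, -4, -43, -46, 24, -30, -12] -> [29, 14, -4, -43] -> [-29, -14, 4, 43] -> [43] -> 43
  [5, 27, -26, 37, -3, -21, 33, -6] -> [5, 27, -26, 37] -> [-5, -27, 26, -37] -> [26] -> 26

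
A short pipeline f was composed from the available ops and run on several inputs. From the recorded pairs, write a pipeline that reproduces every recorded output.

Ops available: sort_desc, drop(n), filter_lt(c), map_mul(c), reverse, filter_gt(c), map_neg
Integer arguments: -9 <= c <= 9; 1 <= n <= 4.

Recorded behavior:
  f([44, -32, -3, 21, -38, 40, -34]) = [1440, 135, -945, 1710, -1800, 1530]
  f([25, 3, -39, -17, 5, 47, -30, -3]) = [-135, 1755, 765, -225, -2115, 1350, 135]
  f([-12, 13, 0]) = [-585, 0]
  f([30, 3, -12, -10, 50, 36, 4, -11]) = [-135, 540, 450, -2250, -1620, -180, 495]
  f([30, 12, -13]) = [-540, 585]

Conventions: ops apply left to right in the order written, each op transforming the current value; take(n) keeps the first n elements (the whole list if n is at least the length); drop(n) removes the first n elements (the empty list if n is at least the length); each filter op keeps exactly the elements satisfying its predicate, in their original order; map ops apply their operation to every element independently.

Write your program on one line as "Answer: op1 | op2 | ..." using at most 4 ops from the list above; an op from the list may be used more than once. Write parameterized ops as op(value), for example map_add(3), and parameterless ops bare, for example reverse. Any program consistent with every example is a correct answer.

map_mul(9) | map_mul(-5) | drop(1)

Check, running the answer program on each example:
  [44, -32, -3, 21, -38, 40, -34] -> [396, -288, -27, 189, -342, 360, -306] -> [-1980, 1440, 135, -945, 1710, -1800, 1530] -> [1440, 135, -945, 1710, -1800, 1530]
  [25, 3, -39, -17, 5, 47, -30, -3] -> [225, 27, -351, -153, 45, 423, -270, -27] -> [-1125, -135, 1755, 765, -225, -2115, 1350, 135] -> [-135, 1755, 765, -225, -2115, 1350, 135]
  [-12, 13, 0] -> [-108, 117, 0] -> [540, -585, 0] -> [-585, 0]
  [30, 3, -12, -10, 50, 36, 4, -11] -> [270, 27, -108, -90, 450, 324, 36, -99] -> [-1350, -135, 540, 450, -2250, -1620, -180, 495] -> [-135, 540, 450, -2250, -1620, -180, 495]
  [30, 12, -13] -> [270, 108, -117] -> [-1350, -540, 585] -> [-540, 585]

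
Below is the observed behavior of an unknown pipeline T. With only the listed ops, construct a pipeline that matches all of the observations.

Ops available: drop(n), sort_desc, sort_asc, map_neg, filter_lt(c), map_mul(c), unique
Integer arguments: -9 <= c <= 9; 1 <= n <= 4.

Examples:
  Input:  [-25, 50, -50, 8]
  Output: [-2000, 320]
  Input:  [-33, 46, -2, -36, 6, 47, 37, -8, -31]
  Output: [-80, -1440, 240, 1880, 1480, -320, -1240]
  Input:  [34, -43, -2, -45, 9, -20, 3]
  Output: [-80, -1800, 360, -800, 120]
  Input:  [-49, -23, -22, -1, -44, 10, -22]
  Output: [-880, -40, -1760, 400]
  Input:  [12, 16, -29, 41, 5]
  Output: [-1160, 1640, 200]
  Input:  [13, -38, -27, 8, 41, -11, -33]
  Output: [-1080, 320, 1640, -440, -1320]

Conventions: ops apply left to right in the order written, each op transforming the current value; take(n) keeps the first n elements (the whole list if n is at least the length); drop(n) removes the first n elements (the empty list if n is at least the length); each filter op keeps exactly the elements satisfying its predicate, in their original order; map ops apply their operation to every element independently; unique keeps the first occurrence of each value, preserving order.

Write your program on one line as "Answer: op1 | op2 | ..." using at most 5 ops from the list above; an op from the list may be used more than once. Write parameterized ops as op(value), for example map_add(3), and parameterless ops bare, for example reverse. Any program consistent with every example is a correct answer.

unique | map_mul(8) | drop(2) | map_mul(5)

Check, running the answer program on each example:
  [-25, 50, -50, 8] -> [-25, 50, -50, 8] -> [-200, 400, -400, 64] -> [-400, 64] -> [-2000, 320]
  [-33, 46, -2, -36, 6, 47, 37, -8, -31] -> [-33, 46, -2, -36, 6, 47, 37, -8, -31] -> [-264, 368, -16, -288, 48, 376, 296, -64, -248] -> [-16, -288, 48, 376, 296, -64, -248] -> [-80, -1440, 240, 1880, 1480, -320, -1240]
  [34, -43, -2, -45, 9, -20, 3] -> [34, -43, -2, -45, 9, -20, 3] -> [272, -344, -16, -360, 72, -160, 24] -> [-16, -360, 72, -160, 24] -> [-80, -1800, 360, -800, 120]
  [-49, -23, -22, -1, -44, 10, -22] -> [-49, -23, -22, -1, -44, 10] -> [-392, -184, -176, -8, -352, 80] -> [-176, -8, -352, 80] -> [-880, -40, -1760, 400]
  [12, 16, -29, 41, 5] -> [12, 16, -29, 41, 5] -> [96, 128, -232, 328, 40] -> [-232, 328, 40] -> [-1160, 1640, 200]
  [13, -38, -27, 8, 41, -11, -33] -> [13, -38, -27, 8, 41, -11, -33] -> [104, -304, -216, 64, 328, -88, -264] -> [-216, 64, 328, -88, -264] -> [-1080, 320, 1640, -440, -1320]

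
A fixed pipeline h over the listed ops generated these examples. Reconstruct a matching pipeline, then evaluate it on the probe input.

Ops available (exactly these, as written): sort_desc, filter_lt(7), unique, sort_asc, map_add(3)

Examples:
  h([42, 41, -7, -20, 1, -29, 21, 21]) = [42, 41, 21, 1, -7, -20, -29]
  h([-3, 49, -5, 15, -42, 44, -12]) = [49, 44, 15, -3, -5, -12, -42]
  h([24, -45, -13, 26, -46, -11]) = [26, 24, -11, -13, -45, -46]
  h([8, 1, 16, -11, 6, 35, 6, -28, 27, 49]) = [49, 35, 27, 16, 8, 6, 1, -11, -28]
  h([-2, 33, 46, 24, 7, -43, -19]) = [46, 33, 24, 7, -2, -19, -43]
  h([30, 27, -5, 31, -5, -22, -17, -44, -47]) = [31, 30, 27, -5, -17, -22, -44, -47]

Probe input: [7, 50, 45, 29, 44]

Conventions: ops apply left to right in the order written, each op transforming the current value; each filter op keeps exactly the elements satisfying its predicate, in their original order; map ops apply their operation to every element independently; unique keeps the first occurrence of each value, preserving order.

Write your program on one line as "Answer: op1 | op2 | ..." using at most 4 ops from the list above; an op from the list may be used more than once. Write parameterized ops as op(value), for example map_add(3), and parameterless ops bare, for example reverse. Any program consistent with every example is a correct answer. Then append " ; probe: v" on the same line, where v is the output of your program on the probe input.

unique | sort_asc | sort_desc ; probe: [50, 45, 44, 29, 7]

Check, running the answer program on each example:
  [42, 41, -7, -20, 1, -29, 21, 21] -> [42, 41, -7, -20, 1, -29, 21] -> [-29, -20, -7, 1, 21, 41, 42] -> [42, 41, 21, 1, -7, -20, -29]
  [-3, 49, -5, 15, -42, 44, -12] -> [-3, 49, -5, 15, -42, 44, -12] -> [-42, -12, -5, -3, 15, 44, 49] -> [49, 44, 15, -3, -5, -12, -42]
  [24, -45, -13, 26, -46, -11] -> [24, -45, -13, 26, -46, -11] -> [-46, -45, -13, -11, 24, 26] -> [26, 24, -11, -13, -45, -46]
  [8, 1, 16, -11, 6, 35, 6, -28, 27, 49] -> [8, 1, 16, -11, 6, 35, -28, 27, 49] -> [-28, -11, 1, 6, 8, 16, 27, 35, 49] -> [49, 35, 27, 16, 8, 6, 1, -11, -28]
  [-2, 33, 46, 24, 7, -43, -19] -> [-2, 33, 46, 24, 7, -43, -19] -> [-43, -19, -2, 7, 24, 33, 46] -> [46, 33, 24, 7, -2, -19, -43]
  [30, 27, -5, 31, -5, -22, -17, -44, -47] -> [30, 27, -5, 31, -22, -17, -44, -47] -> [-47, -44, -22, -17, -5, 27, 30, 31] -> [31, 30, 27, -5, -17, -22, -44, -47]
  probe: [7, 50, 45, 29, 44] -> [7, 50, 45, 29, 44] -> [7, 29, 44, 45, 50] -> [50, 45, 44, 29, 7]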